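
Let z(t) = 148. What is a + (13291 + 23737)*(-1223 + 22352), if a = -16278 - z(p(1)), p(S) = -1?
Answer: 782348186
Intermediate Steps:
a = -16426 (a = -16278 - 1*148 = -16278 - 148 = -16426)
a + (13291 + 23737)*(-1223 + 22352) = -16426 + (13291 + 23737)*(-1223 + 22352) = -16426 + 37028*21129 = -16426 + 782364612 = 782348186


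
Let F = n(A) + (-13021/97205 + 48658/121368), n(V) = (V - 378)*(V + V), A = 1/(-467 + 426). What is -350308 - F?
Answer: -3473791632805562281/9915862997820 ≈ -3.5033e+5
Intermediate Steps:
A = -1/41 (A = 1/(-41) = -1/41 ≈ -0.024390)
n(V) = 2*V*(-378 + V) (n(V) = (-378 + V)*(2*V) = 2*V*(-378 + V))
F = 185497765233721/9915862997820 (F = 2*(-1/41)*(-378 - 1/41) + (-13021/97205 + 48658/121368) = 2*(-1/41)*(-15499/41) + (-13021*1/97205 + 48658*(1/121368)) = 30998/1681 + (-13021/97205 + 24329/60684) = 30998/1681 + 1574734081/5898788220 = 185497765233721/9915862997820 ≈ 18.707)
-350308 - F = -350308 - 1*185497765233721/9915862997820 = -350308 - 185497765233721/9915862997820 = -3473791632805562281/9915862997820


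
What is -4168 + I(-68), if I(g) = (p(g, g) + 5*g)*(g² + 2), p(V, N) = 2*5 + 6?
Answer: -1502992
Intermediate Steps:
p(V, N) = 16 (p(V, N) = 10 + 6 = 16)
I(g) = (2 + g²)*(16 + 5*g) (I(g) = (16 + 5*g)*(g² + 2) = (16 + 5*g)*(2 + g²) = (2 + g²)*(16 + 5*g))
-4168 + I(-68) = -4168 + (32 + 5*(-68)³ + 10*(-68) + 16*(-68)²) = -4168 + (32 + 5*(-314432) - 680 + 16*4624) = -4168 + (32 - 1572160 - 680 + 73984) = -4168 - 1498824 = -1502992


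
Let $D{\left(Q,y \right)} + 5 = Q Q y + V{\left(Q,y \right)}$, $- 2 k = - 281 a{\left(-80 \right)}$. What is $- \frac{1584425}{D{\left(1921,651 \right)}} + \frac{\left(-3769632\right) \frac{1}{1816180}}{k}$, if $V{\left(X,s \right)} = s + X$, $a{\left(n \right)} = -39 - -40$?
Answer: $- \frac{4730138166033853}{306507707463788410} \approx -0.015432$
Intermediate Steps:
$a{\left(n \right)} = 1$ ($a{\left(n \right)} = -39 + 40 = 1$)
$V{\left(X,s \right)} = X + s$
$k = \frac{281}{2}$ ($k = - \frac{\left(-281\right) 1}{2} = \left(- \frac{1}{2}\right) \left(-281\right) = \frac{281}{2} \approx 140.5$)
$D{\left(Q,y \right)} = -5 + Q + y + y Q^{2}$ ($D{\left(Q,y \right)} = -5 + \left(Q Q y + \left(Q + y\right)\right) = -5 + \left(Q^{2} y + \left(Q + y\right)\right) = -5 + \left(y Q^{2} + \left(Q + y\right)\right) = -5 + \left(Q + y + y Q^{2}\right) = -5 + Q + y + y Q^{2}$)
$- \frac{1584425}{D{\left(1921,651 \right)}} + \frac{\left(-3769632\right) \frac{1}{1816180}}{k} = - \frac{1584425}{-5 + 1921 + 651 + 651 \cdot 1921^{2}} + \frac{\left(-3769632\right) \frac{1}{1816180}}{\frac{281}{2}} = - \frac{1584425}{-5 + 1921 + 651 + 651 \cdot 3690241} + \left(-3769632\right) \frac{1}{1816180} \cdot \frac{2}{281} = - \frac{1584425}{-5 + 1921 + 651 + 2402346891} - \frac{1884816}{127586645} = - \frac{1584425}{2402349458} - \frac{1884816}{127586645} = - \frac{4730138166033853}{306507707463788410}$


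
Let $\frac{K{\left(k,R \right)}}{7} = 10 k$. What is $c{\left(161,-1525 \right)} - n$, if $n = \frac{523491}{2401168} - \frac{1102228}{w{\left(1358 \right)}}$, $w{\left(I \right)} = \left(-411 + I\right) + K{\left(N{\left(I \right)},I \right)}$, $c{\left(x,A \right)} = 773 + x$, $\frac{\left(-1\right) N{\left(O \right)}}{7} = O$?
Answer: $\frac{1487213078131829}{1595511304464} \approx 932.12$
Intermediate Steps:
$N{\left(O \right)} = - 7 O$
$K{\left(k,R \right)} = 70 k$ ($K{\left(k,R \right)} = 7 \cdot 10 k = 70 k$)
$w{\left(I \right)} = -411 - 489 I$ ($w{\left(I \right)} = \left(-411 + I\right) + 70 \left(- 7 I\right) = \left(-411 + I\right) - 490 I = -411 - 489 I$)
$n = \frac{2994480237547}{1595511304464}$ ($n = \frac{523491}{2401168} - \frac{1102228}{-411 - 664062} = 523491 \cdot \frac{1}{2401168} - \frac{1102228}{-411 - 664062} = \frac{523491}{2401168} - \frac{1102228}{-664473} = \frac{523491}{2401168} - - \frac{1102228}{664473} = \frac{523491}{2401168} + \frac{1102228}{664473} = \frac{2994480237547}{1595511304464} \approx 1.8768$)
$c{\left(161,-1525 \right)} - n = \left(773 + 161\right) - \frac{2994480237547}{1595511304464} = 934 - \frac{2994480237547}{1595511304464} = \frac{1487213078131829}{1595511304464}$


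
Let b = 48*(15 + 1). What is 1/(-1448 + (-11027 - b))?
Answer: -1/13243 ≈ -7.5512e-5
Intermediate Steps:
b = 768 (b = 48*16 = 768)
1/(-1448 + (-11027 - b)) = 1/(-1448 + (-11027 - 1*768)) = 1/(-1448 + (-11027 - 768)) = 1/(-1448 - 11795) = 1/(-13243) = -1/13243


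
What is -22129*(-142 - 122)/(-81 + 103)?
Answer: 265548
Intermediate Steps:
-22129*(-142 - 122)/(-81 + 103) = -(-5842056)/22 = -22129*(-12) = 265548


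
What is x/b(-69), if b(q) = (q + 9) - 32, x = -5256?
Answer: 1314/23 ≈ 57.130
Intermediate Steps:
b(q) = -23 + q (b(q) = (9 + q) - 32 = -23 + q)
x/b(-69) = -5256/(-23 - 69) = -5256/(-92) = -5256*(-1/92) = 1314/23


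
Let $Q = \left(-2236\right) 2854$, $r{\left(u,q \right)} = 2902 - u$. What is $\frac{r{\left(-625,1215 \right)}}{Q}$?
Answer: $- \frac{3527}{6381544} \approx -0.00055269$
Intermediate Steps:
$Q = -6381544$
$\frac{r{\left(-625,1215 \right)}}{Q} = \frac{2902 - -625}{-6381544} = \left(2902 + 625\right) \left(- \frac{1}{6381544}\right) = 3527 \left(- \frac{1}{6381544}\right) = - \frac{3527}{6381544}$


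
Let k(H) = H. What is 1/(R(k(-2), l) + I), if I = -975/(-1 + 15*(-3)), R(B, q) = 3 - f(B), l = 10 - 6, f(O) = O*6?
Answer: 46/1665 ≈ 0.027628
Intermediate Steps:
f(O) = 6*O
l = 4
R(B, q) = 3 - 6*B
I = 975/46 (I = -975/(-1 - 45) = -975/(-46) = -975*(-1/46) = 975/46 ≈ 21.196)
1/(R(k(-2), l) + I) = 1/((3 - 6*(-2)) + 975/46) = 1/((3 + 12) + 975/46) = 1/(15 + 975/46) = 1/(1665/46) = 46/1665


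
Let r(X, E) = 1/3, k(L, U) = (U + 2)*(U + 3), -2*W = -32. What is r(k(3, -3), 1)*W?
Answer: 16/3 ≈ 5.3333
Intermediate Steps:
W = 16 (W = -½*(-32) = 16)
k(L, U) = (2 + U)*(3 + U)
r(X, E) = ⅓
r(k(3, -3), 1)*W = (⅓)*16 = 16/3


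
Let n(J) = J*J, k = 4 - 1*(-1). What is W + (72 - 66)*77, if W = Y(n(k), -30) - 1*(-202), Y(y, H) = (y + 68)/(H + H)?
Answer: 13249/20 ≈ 662.45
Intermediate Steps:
k = 5 (k = 4 + 1 = 5)
n(J) = J²
Y(y, H) = (68 + y)/(2*H) (Y(y, H) = (68 + y)/((2*H)) = (68 + y)*(1/(2*H)) = (68 + y)/(2*H))
W = 4009/20 (W = (½)*(68 + 5²)/(-30) - 1*(-202) = (½)*(-1/30)*(68 + 25) + 202 = (½)*(-1/30)*93 + 202 = -31/20 + 202 = 4009/20 ≈ 200.45)
W + (72 - 66)*77 = 4009/20 + (72 - 66)*77 = 4009/20 + 6*77 = 4009/20 + 462 = 13249/20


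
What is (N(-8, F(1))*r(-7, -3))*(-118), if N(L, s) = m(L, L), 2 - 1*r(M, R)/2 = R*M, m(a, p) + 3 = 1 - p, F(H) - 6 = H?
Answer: 26904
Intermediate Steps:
F(H) = 6 + H
m(a, p) = -2 - p (m(a, p) = -3 + (1 - p) = -2 - p)
r(M, R) = 4 - 2*M*R (r(M, R) = 4 - 2*R*M = 4 - 2*M*R)
N(L, s) = -2 - L
(N(-8, F(1))*r(-7, -3))*(-118) = ((-2 - 1*(-8))*(4 - 2*(-7)*(-3)))*(-118) = ((-2 + 8)*(4 - 42))*(-118) = (6*(-38))*(-118) = -228*(-118) = 26904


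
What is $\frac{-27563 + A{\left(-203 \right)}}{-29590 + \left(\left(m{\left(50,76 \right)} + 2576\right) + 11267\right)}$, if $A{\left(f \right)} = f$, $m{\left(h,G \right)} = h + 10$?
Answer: $\frac{27766}{15687} \approx 1.77$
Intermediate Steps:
$m{\left(h,G \right)} = 10 + h$
$\frac{-27563 + A{\left(-203 \right)}}{-29590 + \left(\left(m{\left(50,76 \right)} + 2576\right) + 11267\right)} = \frac{-27563 - 203}{-29590 + \left(\left(\left(10 + 50\right) + 2576\right) + 11267\right)} = - \frac{27766}{-29590 + \left(\left(60 + 2576\right) + 11267\right)} = - \frac{27766}{-29590 + \left(2636 + 11267\right)} = - \frac{27766}{-29590 + 13903} = - \frac{27766}{-15687} = \left(-27766\right) \left(- \frac{1}{15687}\right) = \frac{27766}{15687}$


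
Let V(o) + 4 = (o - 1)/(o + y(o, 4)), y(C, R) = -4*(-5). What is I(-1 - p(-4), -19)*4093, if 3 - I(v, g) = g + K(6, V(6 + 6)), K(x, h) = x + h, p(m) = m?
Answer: 2574497/32 ≈ 80453.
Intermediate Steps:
y(C, R) = 20
V(o) = -4 + (-1 + o)/(20 + o) (V(o) = -4 + (o - 1)/(o + 20) = -4 + (-1 + o)/(20 + o))
K(x, h) = h + x
I(v, g) = 21/32 - g (I(v, g) = 3 - (g + (3*(-27 - (6 + 6))/(20 + (6 + 6)) + 6)) = 3 - (g + (3*(-27 - 1*12)/(20 + 12) + 6)) = 3 - (g + (3*(-27 - 12)/32 + 6)) = 3 - (g + (3*(1/32)*(-39) + 6)) = 3 - (g + (-117/32 + 6)) = 3 - (g + 75/32) = 3 - (75/32 + g) = 3 + (-75/32 - g) = 21/32 - g)
I(-1 - p(-4), -19)*4093 = (21/32 - 1*(-19))*4093 = (21/32 + 19)*4093 = (629/32)*4093 = 2574497/32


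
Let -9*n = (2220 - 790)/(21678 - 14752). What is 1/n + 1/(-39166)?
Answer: -1220687437/28003690 ≈ -43.590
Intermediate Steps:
n = -715/31167 (n = -(2220 - 790)/(9*(21678 - 14752)) = -1430/(9*6926) = -1/9*715/3463 = -715/31167 ≈ -0.022941)
1/n + 1/(-39166) = 1/(-715/31167) + 1/(-39166) = -31167/715 - 1/39166 = -1220687437/28003690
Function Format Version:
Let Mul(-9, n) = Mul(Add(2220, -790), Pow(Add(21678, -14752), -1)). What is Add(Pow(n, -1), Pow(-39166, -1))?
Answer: Rational(-1220687437, 28003690) ≈ -43.590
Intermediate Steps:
n = Rational(-715, 31167) (n = Mul(Rational(-1, 9), Mul(Add(2220, -790), Pow(Add(21678, -14752), -1))) = Mul(Rational(-1, 9), Mul(1430, Pow(6926, -1))) = Mul(Rational(-1, 9), Mul(1430, Rational(1, 6926))) = Mul(Rational(-1, 9), Rational(715, 3463)) = Rational(-715, 31167) ≈ -0.022941)
Add(Pow(n, -1), Pow(-39166, -1)) = Add(Pow(Rational(-715, 31167), -1), Pow(-39166, -1)) = Add(Rational(-31167, 715), Rational(-1, 39166)) = Rational(-1220687437, 28003690)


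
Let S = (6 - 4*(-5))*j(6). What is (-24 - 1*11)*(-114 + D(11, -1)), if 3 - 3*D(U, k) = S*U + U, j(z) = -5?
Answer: -12600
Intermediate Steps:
S = -130 (S = (6 - 4*(-5))*(-5) = (6 + 20)*(-5) = 26*(-5) = -130)
D(U, k) = 1 + 43*U (D(U, k) = 1 - (-130*U + U)/3 = 1 - (-43)*U = 1 + 43*U)
(-24 - 1*11)*(-114 + D(11, -1)) = (-24 - 1*11)*(-114 + (1 + 43*11)) = (-24 - 11)*(-114 + (1 + 473)) = -35*(-114 + 474) = -35*360 = -12600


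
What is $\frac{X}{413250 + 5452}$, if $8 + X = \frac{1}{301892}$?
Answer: $- \frac{2415135}{126402784184} \approx -1.9107 \cdot 10^{-5}$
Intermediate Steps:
$X = - \frac{2415135}{301892}$ ($X = -8 + \frac{1}{301892} = - \frac{2415135}{301892} \approx -8.0$)
$\frac{X}{413250 + 5452} = - \frac{2415135}{301892 \left(413250 + 5452\right)} = - \frac{2415135}{301892 \cdot 418702} = \left(- \frac{2415135}{301892}\right) \frac{1}{418702} = - \frac{2415135}{126402784184}$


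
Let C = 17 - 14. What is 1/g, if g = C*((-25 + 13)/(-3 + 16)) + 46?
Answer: 13/562 ≈ 0.023132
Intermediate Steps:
C = 3
g = 562/13 (g = 3*((-25 + 13)/(-3 + 16)) + 46 = 3*(-12/13) + 46 = -36/13 + 46 = 562/13 ≈ 43.231)
1/g = 1/(562/13) = 13/562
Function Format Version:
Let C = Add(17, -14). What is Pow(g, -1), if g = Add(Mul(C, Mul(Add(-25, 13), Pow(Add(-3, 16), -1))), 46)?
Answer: Rational(13, 562) ≈ 0.023132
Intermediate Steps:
C = 3
g = Rational(562, 13) (g = Add(Mul(3, Mul(Add(-25, 13), Pow(Add(-3, 16), -1))), 46) = Add(Mul(3, Mul(-12, Pow(13, -1))), 46) = Add(Mul(3, Mul(-12, Rational(1, 13))), 46) = Add(Mul(3, Rational(-12, 13)), 46) = Add(Rational(-36, 13), 46) = Rational(562, 13) ≈ 43.231)
Pow(g, -1) = Pow(Rational(562, 13), -1) = Rational(13, 562)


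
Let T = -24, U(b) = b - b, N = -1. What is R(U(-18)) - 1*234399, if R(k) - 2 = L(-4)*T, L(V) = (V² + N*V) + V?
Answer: -234781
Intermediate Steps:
L(V) = V² (L(V) = (V² - V) + V = V²)
U(b) = 0
R(k) = -382 (R(k) = 2 + (-4)²*(-24) = 2 + 16*(-24) = 2 - 384 = -382)
R(U(-18)) - 1*234399 = -382 - 1*234399 = -382 - 234399 = -234781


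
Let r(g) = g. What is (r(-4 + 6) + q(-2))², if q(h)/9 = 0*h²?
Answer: 4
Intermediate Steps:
q(h) = 0 (q(h) = 9*(0*h²) = 9*0 = 0)
(r(-4 + 6) + q(-2))² = ((-4 + 6) + 0)² = (2 + 0)² = 2² = 4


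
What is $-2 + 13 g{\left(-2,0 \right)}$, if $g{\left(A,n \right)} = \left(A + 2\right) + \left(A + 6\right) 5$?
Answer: $258$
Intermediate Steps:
$g{\left(A,n \right)} = 32 + 6 A$ ($g{\left(A,n \right)} = \left(2 + A\right) + \left(6 + A\right) 5 = \left(2 + A\right) + \left(30 + 5 A\right) = 32 + 6 A$)
$-2 + 13 g{\left(-2,0 \right)} = -2 + 13 \left(32 + 6 \left(-2\right)\right) = -2 + 13 \left(32 - 12\right) = -2 + 13 \cdot 20 = -2 + 260 = 258$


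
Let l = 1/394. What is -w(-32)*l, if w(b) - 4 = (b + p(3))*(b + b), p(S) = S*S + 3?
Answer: -642/197 ≈ -3.2589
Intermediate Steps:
p(S) = 3 + S² (p(S) = S² + 3 = 3 + S²)
l = 1/394 ≈ 0.0025381
w(b) = 4 + 2*b*(12 + b) (w(b) = 4 + (b + (3 + 3²))*(b + b) = 4 + (b + (3 + 9))*(2*b) = 4 + (b + 12)*(2*b) = 4 + (12 + b)*(2*b) = 4 + 2*b*(12 + b))
-w(-32)*l = -(4 + 2*(-32)² + 24*(-32))/394 = -(4 + 2*1024 - 768)/394 = -(4 + 2048 - 768)/394 = -1284/394 = -1*642/197 = -642/197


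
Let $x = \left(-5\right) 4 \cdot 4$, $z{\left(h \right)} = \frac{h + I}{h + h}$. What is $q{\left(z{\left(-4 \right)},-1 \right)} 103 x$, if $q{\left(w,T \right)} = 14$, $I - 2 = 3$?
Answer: $-115360$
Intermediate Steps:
$I = 5$ ($I = 2 + 3 = 5$)
$z{\left(h \right)} = \frac{5 + h}{2 h}$ ($z{\left(h \right)} = \frac{h + 5}{h + h} = \frac{5 + h}{2 h}$)
$x = -80$ ($x = \left(-20\right) 4 = -80$)
$q{\left(z{\left(-4 \right)},-1 \right)} 103 x = 14 \cdot 103 \left(-80\right) = 1442 \left(-80\right) = -115360$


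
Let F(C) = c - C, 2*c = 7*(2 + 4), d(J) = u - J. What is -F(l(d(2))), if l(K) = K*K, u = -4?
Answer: 15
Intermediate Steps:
d(J) = -4 - J
l(K) = K**2
c = 21 (c = (7*(2 + 4))/2 = (7*6)/2 = (1/2)*42 = 21)
F(C) = 21 - C
-F(l(d(2))) = -(21 - (-4 - 1*2)**2) = -(21 - (-4 - 2)**2) = -(21 - 1*(-6)**2) = -(21 - 1*36) = -(21 - 36) = -1*(-15) = 15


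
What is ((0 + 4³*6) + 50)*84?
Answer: 36456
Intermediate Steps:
((0 + 4³*6) + 50)*84 = ((0 + 64*6) + 50)*84 = ((0 + 384) + 50)*84 = (384 + 50)*84 = 434*84 = 36456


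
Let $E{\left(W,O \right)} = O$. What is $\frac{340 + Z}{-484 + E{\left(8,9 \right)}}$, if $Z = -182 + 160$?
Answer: $- \frac{318}{475} \approx -0.66947$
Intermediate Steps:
$Z = -22$
$\frac{340 + Z}{-484 + E{\left(8,9 \right)}} = \frac{340 - 22}{-484 + 9} = \frac{318}{-475} = 318 \left(- \frac{1}{475}\right) = - \frac{318}{475}$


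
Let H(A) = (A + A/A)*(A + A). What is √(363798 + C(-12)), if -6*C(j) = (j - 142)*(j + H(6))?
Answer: √365646 ≈ 604.69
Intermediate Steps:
H(A) = 2*A*(1 + A) (H(A) = (A + 1)*(2*A) = (1 + A)*(2*A) = 2*A*(1 + A))
C(j) = -(-142 + j)*(84 + j)/6 (C(j) = -(j - 142)*(j + 2*6*(1 + 6))/6 = -(-142 + j)*(j + 2*6*7)/6 = -(-142 + j)*(j + 84)/6 = -(-142 + j)*(84 + j)/6)
√(363798 + C(-12)) = √(363798 + (1988 - ⅙*(-12)² + (29/3)*(-12))) = √(363798 + (1988 - ⅙*144 - 116)) = √(363798 + (1988 - 24 - 116)) = √(363798 + 1848) = √365646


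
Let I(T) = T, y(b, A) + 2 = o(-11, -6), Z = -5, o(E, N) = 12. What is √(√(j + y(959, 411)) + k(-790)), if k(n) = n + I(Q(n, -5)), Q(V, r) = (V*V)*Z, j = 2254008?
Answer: √(-3121290 + √2254018) ≈ 1766.3*I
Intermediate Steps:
y(b, A) = 10 (y(b, A) = -2 + 12 = 10)
Q(V, r) = -5*V² (Q(V, r) = (V*V)*(-5) = V²*(-5) = -5*V²)
k(n) = n - 5*n²
√(√(j + y(959, 411)) + k(-790)) = √(√(2254008 + 10) - 790*(1 - 5*(-790))) = √(√2254018 - 790*(1 + 3950)) = √(√2254018 - 790*3951) = √(√2254018 - 3121290) = √(-3121290 + √2254018)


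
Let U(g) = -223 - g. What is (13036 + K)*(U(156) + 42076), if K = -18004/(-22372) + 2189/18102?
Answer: 2620789164948975/4821166 ≈ 5.4360e+8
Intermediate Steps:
K = 13388597/14463498 (K = -18004*(-1/22372) + 2189*(1/18102) = 643/799 + 2189/18102 = 13388597/14463498 ≈ 0.92568)
(13036 + K)*(U(156) + 42076) = (13036 + 13388597/14463498)*((-223 - 1*156) + 42076) = 188559548525*((-223 - 156) + 42076)/14463498 = 188559548525*(-379 + 42076)/14463498 = (188559548525/14463498)*41697 = 2620789164948975/4821166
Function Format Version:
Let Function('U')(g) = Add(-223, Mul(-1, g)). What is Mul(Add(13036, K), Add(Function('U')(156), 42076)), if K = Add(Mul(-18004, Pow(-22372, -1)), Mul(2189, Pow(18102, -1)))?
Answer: Rational(2620789164948975, 4821166) ≈ 5.4360e+8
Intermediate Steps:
K = Rational(13388597, 14463498) (K = Add(Mul(-18004, Rational(-1, 22372)), Mul(2189, Rational(1, 18102))) = Add(Rational(643, 799), Rational(2189, 18102)) = Rational(13388597, 14463498) ≈ 0.92568)
Mul(Add(13036, K), Add(Function('U')(156), 42076)) = Mul(Add(13036, Rational(13388597, 14463498)), Add(Add(-223, Mul(-1, 156)), 42076)) = Mul(Rational(188559548525, 14463498), Add(Add(-223, -156), 42076)) = Mul(Rational(188559548525, 14463498), Add(-379, 42076)) = Mul(Rational(188559548525, 14463498), 41697) = Rational(2620789164948975, 4821166)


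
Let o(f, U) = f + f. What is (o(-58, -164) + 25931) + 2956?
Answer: 28771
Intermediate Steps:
o(f, U) = 2*f
(o(-58, -164) + 25931) + 2956 = (2*(-58) + 25931) + 2956 = (-116 + 25931) + 2956 = 25815 + 2956 = 28771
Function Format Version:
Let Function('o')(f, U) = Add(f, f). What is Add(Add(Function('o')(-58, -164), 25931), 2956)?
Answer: 28771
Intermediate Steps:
Function('o')(f, U) = Mul(2, f)
Add(Add(Function('o')(-58, -164), 25931), 2956) = Add(Add(Mul(2, -58), 25931), 2956) = Add(Add(-116, 25931), 2956) = Add(25815, 2956) = 28771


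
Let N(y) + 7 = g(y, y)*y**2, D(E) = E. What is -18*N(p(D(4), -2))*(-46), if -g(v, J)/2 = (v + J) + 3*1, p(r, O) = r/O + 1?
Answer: -7452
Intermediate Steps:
p(r, O) = 1 + r/O
g(v, J) = -6 - 2*J - 2*v (g(v, J) = -2*((v + J) + 3*1) = -2*((J + v) + 3) = -2*(3 + J + v) = -6 - 2*J - 2*v)
N(y) = -7 + y**2*(-6 - 4*y) (N(y) = -7 + (-6 - 2*y - 2*y)*y**2 = -7 + (-6 - 4*y)*y**2 = -7 + y**2*(-6 - 4*y))
-18*N(p(D(4), -2))*(-46) = -18*(-7 + ((-2 + 4)/(-2))**2*(-6 - 4*(-2 + 4)/(-2)))*(-46) = -18*(-7 + (-1/2*2)**2*(-6 - (-2)*2))*(-46) = -18*(-7 + (-1)**2*(-6 - 4*(-1)))*(-46) = -18*(-7 + 1*(-6 + 4))*(-46) = -18*(-7 + 1*(-2))*(-46) = -18*(-7 - 2)*(-46) = -18*(-9)*(-46) = 162*(-46) = -7452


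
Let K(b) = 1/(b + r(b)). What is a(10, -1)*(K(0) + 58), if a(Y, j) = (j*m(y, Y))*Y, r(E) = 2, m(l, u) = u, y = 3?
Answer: -5850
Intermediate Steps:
a(Y, j) = j*Y**2 (a(Y, j) = (j*Y)*Y = (Y*j)*Y = j*Y**2)
K(b) = 1/(2 + b) (K(b) = 1/(b + 2) = 1/(2 + b))
a(10, -1)*(K(0) + 58) = (-1*10**2)*(1/(2 + 0) + 58) = (-1*100)*(1/2 + 58) = -100*(1/2 + 58) = -100*117/2 = -5850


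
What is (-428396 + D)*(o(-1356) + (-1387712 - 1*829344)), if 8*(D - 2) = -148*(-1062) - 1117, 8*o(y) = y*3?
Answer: 14507719425997/16 ≈ 9.0673e+11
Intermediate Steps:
o(y) = 3*y/8 (o(y) = (y*3)/8 = (3*y)/8 = 3*y/8)
D = 156075/8 (D = 2 + (-148*(-1062) - 1117)/8 = 2 + (157176 - 1117)/8 = 2 + (⅛)*156059 = 2 + 156059/8 = 156075/8 ≈ 19509.)
(-428396 + D)*(o(-1356) + (-1387712 - 1*829344)) = (-428396 + 156075/8)*((3/8)*(-1356) + (-1387712 - 1*829344)) = -3271093*(-1017/2 + (-1387712 - 829344))/8 = -3271093*(-1017/2 - 2217056)/8 = -3271093/8*(-4435129/2) = 14507719425997/16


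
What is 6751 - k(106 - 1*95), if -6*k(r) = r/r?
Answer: 40507/6 ≈ 6751.2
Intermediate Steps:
k(r) = -⅙ (k(r) = -r/(6*r) = -⅙*1 = -⅙)
6751 - k(106 - 1*95) = 6751 - 1*(-⅙) = 6751 + ⅙ = 40507/6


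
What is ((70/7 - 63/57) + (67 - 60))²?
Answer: 91204/361 ≈ 252.64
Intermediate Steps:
((70/7 - 63/57) + (67 - 60))² = ((70*(⅐) - 63*1/57) + 7)² = ((10 - 21/19) + 7)² = (169/19 + 7)² = (302/19)² = 91204/361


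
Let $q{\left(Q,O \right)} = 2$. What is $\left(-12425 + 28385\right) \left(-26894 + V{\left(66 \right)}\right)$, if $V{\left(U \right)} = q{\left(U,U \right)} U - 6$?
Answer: $-427217280$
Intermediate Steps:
$V{\left(U \right)} = -6 + 2 U$ ($V{\left(U \right)} = 2 U - 6 = -6 + 2 U$)
$\left(-12425 + 28385\right) \left(-26894 + V{\left(66 \right)}\right) = \left(-12425 + 28385\right) \left(-26894 + \left(-6 + 2 \cdot 66\right)\right) = 15960 \left(-26894 + \left(-6 + 132\right)\right) = 15960 \left(-26894 + 126\right) = 15960 \left(-26768\right) = -427217280$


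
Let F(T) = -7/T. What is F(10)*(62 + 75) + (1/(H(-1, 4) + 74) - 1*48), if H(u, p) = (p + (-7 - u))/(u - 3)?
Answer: -214391/1490 ≈ -143.89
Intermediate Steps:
H(u, p) = (-7 + p - u)/(-3 + u)
F(10)*(62 + 75) + (1/(H(-1, 4) + 74) - 1*48) = (-7/10)*(62 + 75) + (1/((-7 + 4 - 1*(-1))/(-3 - 1) + 74) - 1*48) = -7*1/10*137 + (1/((-7 + 4 + 1)/(-4) + 74) - 48) = -7/10*137 + (1/(-1/4*(-2) + 74) - 48) = -959/10 + (1/(1/2 + 74) - 48) = -959/10 + (1/(149/2) - 48) = -959/10 + (2/149 - 48) = -959/10 - 7150/149 = -214391/1490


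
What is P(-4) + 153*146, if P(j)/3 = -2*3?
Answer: 22320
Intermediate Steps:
P(j) = -18 (P(j) = 3*(-2*3) = 3*(-6) = -18)
P(-4) + 153*146 = -18 + 153*146 = -18 + 22338 = 22320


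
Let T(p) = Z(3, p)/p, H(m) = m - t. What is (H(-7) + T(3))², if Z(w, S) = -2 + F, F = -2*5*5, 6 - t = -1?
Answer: 8836/9 ≈ 981.78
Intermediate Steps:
t = 7 (t = 6 - 1*(-1) = 6 + 1 = 7)
F = -50 (F = -10*5 = -50)
Z(w, S) = -52 (Z(w, S) = -2 - 50 = -52)
H(m) = -7 + m (H(m) = m - 1*7 = m - 7 = -7 + m)
T(p) = -52/p
(H(-7) + T(3))² = ((-7 - 7) - 52/3)² = (-14 - 52*⅓)² = (-14 - 52/3)² = (-94/3)² = 8836/9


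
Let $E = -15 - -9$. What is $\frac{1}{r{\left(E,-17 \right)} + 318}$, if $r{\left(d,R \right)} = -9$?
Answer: $\frac{1}{309} \approx 0.0032362$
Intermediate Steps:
$E = -6$ ($E = -15 + 9 = -6$)
$\frac{1}{r{\left(E,-17 \right)} + 318} = \frac{1}{-9 + 318} = \frac{1}{309}$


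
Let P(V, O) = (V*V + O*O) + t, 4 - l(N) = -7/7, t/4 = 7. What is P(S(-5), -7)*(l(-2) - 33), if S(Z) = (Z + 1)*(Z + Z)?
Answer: -46956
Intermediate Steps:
t = 28 (t = 4*7 = 28)
S(Z) = 2*Z*(1 + Z) (S(Z) = (1 + Z)*(2*Z) = 2*Z*(1 + Z))
l(N) = 5 (l(N) = 4 - (-7)/7 = 4 - 1*(-1) = 4 + 1 = 5)
P(V, O) = 28 + O**2 + V**2 (P(V, O) = (V*V + O*O) + 28 = (V**2 + O**2) + 28 = (O**2 + V**2) + 28 = 28 + O**2 + V**2)
P(S(-5), -7)*(l(-2) - 33) = (28 + (-7)**2 + (2*(-5)*(1 - 5))**2)*(5 - 33) = (28 + 49 + (2*(-5)*(-4))**2)*(-28) = (28 + 49 + 40**2)*(-28) = (28 + 49 + 1600)*(-28) = 1677*(-28) = -46956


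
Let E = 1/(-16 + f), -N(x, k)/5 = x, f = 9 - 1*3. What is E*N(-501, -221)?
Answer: -501/2 ≈ -250.50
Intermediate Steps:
f = 6 (f = 9 - 3 = 6)
N(x, k) = -5*x
E = -⅒ (E = 1/(-16 + 6) = 1/(-10) = -⅒ ≈ -0.10000)
E*N(-501, -221) = -(-1)*(-501)/2 = -⅒*2505 = -501/2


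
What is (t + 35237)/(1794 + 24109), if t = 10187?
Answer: 45424/25903 ≈ 1.7536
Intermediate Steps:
(t + 35237)/(1794 + 24109) = (10187 + 35237)/(1794 + 24109) = 45424/25903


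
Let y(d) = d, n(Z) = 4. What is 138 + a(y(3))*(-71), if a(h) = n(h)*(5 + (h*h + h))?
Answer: -4690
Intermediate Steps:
a(h) = 20 + 4*h + 4*h² (a(h) = 4*(5 + (h*h + h)) = 4*(5 + (h² + h)) = 4*(5 + (h + h²)) = 4*(5 + h + h²) = 20 + 4*h + 4*h²)
138 + a(y(3))*(-71) = 138 + (20 + 4*3 + 4*3²)*(-71) = 138 + (20 + 12 + 4*9)*(-71) = 138 + (20 + 12 + 36)*(-71) = 138 + 68*(-71) = 138 - 4828 = -4690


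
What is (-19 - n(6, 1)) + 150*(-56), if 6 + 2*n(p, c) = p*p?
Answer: -8434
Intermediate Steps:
n(p, c) = -3 + p²/2 (n(p, c) = -3 + (p*p)/2 = -3 + p²/2)
(-19 - n(6, 1)) + 150*(-56) = (-19 - (-3 + (½)*6²)) + 150*(-56) = (-19 - (-3 + (½)*36)) - 8400 = (-19 - (-3 + 18)) - 8400 = (-19 - 1*15) - 8400 = (-19 - 15) - 8400 = -34 - 8400 = -8434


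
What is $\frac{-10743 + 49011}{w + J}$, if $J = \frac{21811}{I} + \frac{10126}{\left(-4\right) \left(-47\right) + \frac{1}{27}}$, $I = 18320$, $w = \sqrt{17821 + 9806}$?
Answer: $- \frac{18221850309680419602240}{212791739722254745631} + \frac{331055670235024972800 \sqrt{27627}}{212791739722254745631} \approx 172.96$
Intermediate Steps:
$w = \sqrt{27627} \approx 166.21$
$J = \frac{5119459087}{93010640}$ ($J = \frac{21811}{18320} + \frac{10126}{\left(-4\right) \left(-47\right) + \frac{1}{27}} = 21811 \cdot \frac{1}{18320} + \frac{10126}{188 + \frac{1}{27}} = \frac{21811}{18320} + \frac{10126}{\frac{5077}{27}} = \frac{21811}{18320} + 10126 \cdot \frac{27}{5077} = \frac{21811}{18320} + \frac{273402}{5077} = \frac{5119459087}{93010640} \approx 55.042$)
$\frac{-10743 + 49011}{w + J} = \frac{-10743 + 49011}{\sqrt{27627} + \frac{5119459087}{93010640}} = \frac{38268}{\frac{5119459087}{93010640} + \sqrt{27627}}$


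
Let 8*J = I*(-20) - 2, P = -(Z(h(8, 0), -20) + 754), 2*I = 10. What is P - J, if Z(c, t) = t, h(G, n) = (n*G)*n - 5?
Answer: -2885/4 ≈ -721.25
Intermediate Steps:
I = 5 (I = (1/2)*10 = 5)
h(G, n) = -5 + G*n**2 (h(G, n) = (G*n)*n - 5 = G*n**2 - 5 = -5 + G*n**2)
P = -734 (P = -(-20 + 754) = -1*734 = -734)
J = -51/4 (J = (5*(-20) - 2)/8 = (-100 - 2)/8 = (1/8)*(-102) = -51/4 ≈ -12.750)
P - J = -734 - 1*(-51/4) = -734 + 51/4 = -2885/4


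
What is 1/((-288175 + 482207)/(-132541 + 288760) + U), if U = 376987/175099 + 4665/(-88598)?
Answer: 2423491146755238/8100255272831093 ≈ 0.29919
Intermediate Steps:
U = 32583457391/15513421202 (U = 376987*(1/175099) + 4665*(-1/88598) = 376987/175099 - 4665/88598 = 32583457391/15513421202 ≈ 2.1003)
1/((-288175 + 482207)/(-132541 + 288760) + U) = 1/((-288175 + 482207)/(-132541 + 288760) + 32583457391/15513421202) = 1/(194032/156219 + 32583457391/15513421202) = 1/(8100255272831093/2423491146755238) = 2423491146755238/8100255272831093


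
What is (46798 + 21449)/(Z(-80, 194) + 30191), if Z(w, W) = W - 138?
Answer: 68247/30247 ≈ 2.2563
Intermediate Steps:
Z(w, W) = -138 + W
(46798 + 21449)/(Z(-80, 194) + 30191) = (46798 + 21449)/((-138 + 194) + 30191) = 68247/(56 + 30191) = 68247/30247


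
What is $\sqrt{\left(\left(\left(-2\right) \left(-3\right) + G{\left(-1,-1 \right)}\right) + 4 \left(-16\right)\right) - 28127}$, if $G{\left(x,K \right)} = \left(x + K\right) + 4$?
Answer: $i \sqrt{28183} \approx 167.88 i$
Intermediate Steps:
$G{\left(x,K \right)} = 4 + K + x$ ($G{\left(x,K \right)} = \left(K + x\right) + 4 = 4 + K + x$)
$\sqrt{\left(\left(\left(-2\right) \left(-3\right) + G{\left(-1,-1 \right)}\right) + 4 \left(-16\right)\right) - 28127} = \sqrt{\left(\left(\left(-2\right) \left(-3\right) - -2\right) + 4 \left(-16\right)\right) - 28127} = \sqrt{\left(\left(6 + 2\right) - 64\right) - 28127} = \sqrt{\left(8 - 64\right) - 28127} = \sqrt{-56 - 28127} = \sqrt{-28183} = i \sqrt{28183}$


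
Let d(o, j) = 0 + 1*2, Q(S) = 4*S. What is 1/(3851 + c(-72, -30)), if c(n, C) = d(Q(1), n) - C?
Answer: 1/3883 ≈ 0.00025753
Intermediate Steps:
d(o, j) = 2 (d(o, j) = 0 + 2 = 2)
c(n, C) = 2 - C
1/(3851 + c(-72, -30)) = 1/(3851 + (2 - 1*(-30))) = 1/(3851 + (2 + 30)) = 1/(3851 + 32) = 1/3883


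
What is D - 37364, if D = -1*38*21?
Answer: -38162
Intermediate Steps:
D = -798 (D = -38*21 = -798)
D - 37364 = -798 - 37364 = -38162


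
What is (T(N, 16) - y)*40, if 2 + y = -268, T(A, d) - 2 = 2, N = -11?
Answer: 10960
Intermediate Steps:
T(A, d) = 4 (T(A, d) = 2 + 2 = 4)
y = -270 (y = -2 - 268 = -270)
(T(N, 16) - y)*40 = (4 - 1*(-270))*40 = (4 + 270)*40 = 274*40 = 10960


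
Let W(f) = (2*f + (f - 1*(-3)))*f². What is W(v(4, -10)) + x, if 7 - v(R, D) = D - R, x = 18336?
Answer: 47442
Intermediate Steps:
v(R, D) = 7 + R - D (v(R, D) = 7 - (D - R) = 7 + (R - D) = 7 + R - D)
W(f) = f²*(3 + 3*f) (W(f) = (2*f + (f + 3))*f² = (2*f + (3 + f))*f² = (3 + 3*f)*f² = f²*(3 + 3*f))
W(v(4, -10)) + x = 3*(7 + 4 - 1*(-10))²*(1 + (7 + 4 - 1*(-10))) + 18336 = 3*(7 + 4 + 10)²*(1 + (7 + 4 + 10)) + 18336 = 3*21²*(1 + 21) + 18336 = 3*441*22 + 18336 = 29106 + 18336 = 47442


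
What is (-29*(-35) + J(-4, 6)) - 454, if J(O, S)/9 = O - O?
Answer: 561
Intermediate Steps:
J(O, S) = 0 (J(O, S) = 9*(O - O) = 9*0 = 0)
(-29*(-35) + J(-4, 6)) - 454 = (-29*(-35) + 0) - 454 = (1015 + 0) - 454 = 1015 - 454 = 561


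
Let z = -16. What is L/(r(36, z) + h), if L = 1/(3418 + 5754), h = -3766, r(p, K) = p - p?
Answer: -1/34541752 ≈ -2.8950e-8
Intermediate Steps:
r(p, K) = 0
L = 1/9172 ≈ 0.00010903
L/(r(36, z) + h) = 1/(9172*(0 - 3766)) = (1/9172)/(-3766) = (1/9172)*(-1/3766) = -1/34541752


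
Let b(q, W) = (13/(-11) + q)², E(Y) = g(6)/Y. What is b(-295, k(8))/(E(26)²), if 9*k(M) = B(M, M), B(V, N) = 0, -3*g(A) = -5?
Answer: 64579007376/3025 ≈ 2.1348e+7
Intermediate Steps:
g(A) = 5/3 (g(A) = -⅓*(-5) = 5/3)
k(M) = 0 (k(M) = (⅑)*0 = 0)
E(Y) = 5/(3*Y)
b(q, W) = (-13/11 + q)² (b(q, W) = (13*(-1/11) + q)² = (-13/11 + q)²)
b(-295, k(8))/(E(26)²) = ((-13 + 11*(-295))²/121)/(((5/3)/26)²) = ((-13 - 3245)²/121)/(((5/3)*(1/26))²) = ((1/121)*(-3258)²)/((5/78)²) = ((1/121)*10614564)/(25/6084) = (10614564/121)*(6084/25) = 64579007376/3025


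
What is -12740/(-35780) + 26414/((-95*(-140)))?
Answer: 27863373/11896850 ≈ 2.3421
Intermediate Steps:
-12740/(-35780) + 26414/((-95*(-140))) = -12740*(-1/35780) + 26414/13300 = 637/1789 + 26414*(1/13300) = 637/1789 + 13207/6650 = 27863373/11896850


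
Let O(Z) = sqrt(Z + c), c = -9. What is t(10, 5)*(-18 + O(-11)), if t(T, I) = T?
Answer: -180 + 20*I*sqrt(5) ≈ -180.0 + 44.721*I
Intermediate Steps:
O(Z) = sqrt(-9 + Z) (O(Z) = sqrt(Z - 9) = sqrt(-9 + Z))
t(10, 5)*(-18 + O(-11)) = 10*(-18 + sqrt(-9 - 11)) = 10*(-18 + sqrt(-20)) = 10*(-18 + 2*I*sqrt(5)) = -180 + 20*I*sqrt(5)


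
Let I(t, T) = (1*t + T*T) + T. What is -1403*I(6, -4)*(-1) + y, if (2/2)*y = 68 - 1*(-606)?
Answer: 25928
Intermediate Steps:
I(t, T) = T + t + T² (I(t, T) = (t + T²) + T = T + t + T²)
y = 674 (y = 68 - 1*(-606) = 68 + 606 = 674)
-1403*I(6, -4)*(-1) + y = -1403*(-4 + 6 + (-4)²)*(-1) + 674 = -1403*(-4 + 6 + 16)*(-1) + 674 = -1403*18*(-1) + 674 = -(-25254) + 674 = -1403*(-18) + 674 = 25254 + 674 = 25928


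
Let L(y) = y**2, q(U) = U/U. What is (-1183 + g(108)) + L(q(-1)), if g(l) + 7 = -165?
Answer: -1354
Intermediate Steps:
g(l) = -172 (g(l) = -7 - 165 = -172)
q(U) = 1
(-1183 + g(108)) + L(q(-1)) = (-1183 - 172) + 1**2 = -1355 + 1 = -1354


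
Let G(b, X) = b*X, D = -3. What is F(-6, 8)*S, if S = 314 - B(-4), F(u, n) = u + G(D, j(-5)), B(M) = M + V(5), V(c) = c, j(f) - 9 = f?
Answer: -5634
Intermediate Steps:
j(f) = 9 + f
G(b, X) = X*b
B(M) = 5 + M (B(M) = M + 5 = 5 + M)
F(u, n) = -12 + u (F(u, n) = u + (9 - 5)*(-3) = u + 4*(-3) = u - 12 = -12 + u)
S = 313 (S = 314 - (5 - 4) = 314 - 1*1 = 314 - 1 = 313)
F(-6, 8)*S = (-12 - 6)*313 = -18*313 = -5634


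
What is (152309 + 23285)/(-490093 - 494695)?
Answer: -87797/492394 ≈ -0.17831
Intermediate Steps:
(152309 + 23285)/(-490093 - 494695) = 175594/(-984788) = 175594*(-1/984788) = -87797/492394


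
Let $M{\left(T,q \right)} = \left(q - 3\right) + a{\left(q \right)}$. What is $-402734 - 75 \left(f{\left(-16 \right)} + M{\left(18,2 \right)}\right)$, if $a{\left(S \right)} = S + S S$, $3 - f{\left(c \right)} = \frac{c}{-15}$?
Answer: $-403254$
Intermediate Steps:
$f{\left(c \right)} = 3 + \frac{c}{15}$ ($f{\left(c \right)} = 3 - \frac{c}{-15} = 3 - c \left(- \frac{1}{15}\right) = 3 - - \frac{c}{15} = 3 + \frac{c}{15}$)
$a{\left(S \right)} = S + S^{2}$
$M{\left(T,q \right)} = -3 + q + q \left(1 + q\right)$ ($M{\left(T,q \right)} = \left(q - 3\right) + q \left(1 + q\right) = \left(-3 + q\right) + q \left(1 + q\right) = -3 + q + q \left(1 + q\right)$)
$-402734 - 75 \left(f{\left(-16 \right)} + M{\left(18,2 \right)}\right) = -402734 - 75 \left(\left(3 + \frac{1}{15} \left(-16\right)\right) + \left(-3 + 2 + 2 \left(1 + 2\right)\right)\right) = -402734 - 75 \left(\left(3 - \frac{16}{15}\right) + \left(-3 + 2 + 2 \cdot 3\right)\right) = -402734 - 75 \left(\frac{29}{15} + \left(-3 + 2 + 6\right)\right) = -402734 - 75 \left(\frac{29}{15} + 5\right) = -402734 - 75 \cdot \frac{104}{15} = -402734 - 520 = -403254$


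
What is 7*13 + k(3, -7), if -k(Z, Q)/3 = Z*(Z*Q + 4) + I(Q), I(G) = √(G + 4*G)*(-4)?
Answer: 244 + 12*I*√35 ≈ 244.0 + 70.993*I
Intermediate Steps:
I(G) = -4*√5*√G (I(G) = √(5*G)*(-4) = (√5*√G)*(-4) = -4*√5*√G)
k(Z, Q) = -3*Z*(4 + Q*Z) + 12*√5*√Q (k(Z, Q) = -3*(Z*(Z*Q + 4) - 4*√5*√Q) = -3*(Z*(Q*Z + 4) - 4*√5*√Q) = -3*(Z*(4 + Q*Z) - 4*√5*√Q) = -3*Z*(4 + Q*Z) + 12*√5*√Q)
7*13 + k(3, -7) = 7*13 + (-12*3 - 3*(-7)*3² + 12*√5*√(-7)) = 91 + (-36 - 3*(-7)*9 + 12*√5*(I*√7)) = 91 + (-36 + 189 + 12*I*√35) = 91 + (153 + 12*I*√35) = 244 + 12*I*√35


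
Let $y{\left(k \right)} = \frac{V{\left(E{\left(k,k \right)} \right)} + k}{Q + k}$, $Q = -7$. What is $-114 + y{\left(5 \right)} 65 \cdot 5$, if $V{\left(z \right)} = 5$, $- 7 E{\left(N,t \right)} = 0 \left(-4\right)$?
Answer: $-1739$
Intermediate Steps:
$E{\left(N,t \right)} = 0$ ($E{\left(N,t \right)} = - \frac{0 \left(-4\right)}{7} = \left(- \frac{1}{7}\right) 0 = 0$)
$y{\left(k \right)} = \frac{5 + k}{-7 + k}$
$-114 + y{\left(5 \right)} 65 \cdot 5 = -114 + \frac{5 + 5}{-7 + 5} \cdot 65 \cdot 5 = -114 + \frac{1}{-2} \cdot 10 \cdot 325 = -114 + \left(- \frac{1}{2}\right) 10 \cdot 325 = -114 - 1625 = -1739$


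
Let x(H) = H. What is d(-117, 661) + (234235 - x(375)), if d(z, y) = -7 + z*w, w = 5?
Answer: 233268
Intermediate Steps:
d(z, y) = -7 + 5*z (d(z, y) = -7 + z*5 = -7 + 5*z)
d(-117, 661) + (234235 - x(375)) = (-7 + 5*(-117)) + (234235 - 1*375) = (-7 - 585) + (234235 - 375) = -592 + 233860 = 233268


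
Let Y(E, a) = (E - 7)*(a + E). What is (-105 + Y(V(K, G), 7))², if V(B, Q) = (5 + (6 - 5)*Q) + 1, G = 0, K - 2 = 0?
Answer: 13924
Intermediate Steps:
K = 2 (K = 2 + 0 = 2)
V(B, Q) = 6 + Q (V(B, Q) = (5 + 1*Q) + 1 = (5 + Q) + 1 = 6 + Q)
Y(E, a) = (-7 + E)*(E + a)
(-105 + Y(V(K, G), 7))² = (-105 + ((6 + 0)² - 7*(6 + 0) - 7*7 + (6 + 0)*7))² = (-105 + (6² - 7*6 - 49 + 6*7))² = (-105 + (36 - 42 - 49 + 42))² = (-105 - 13)² = (-118)² = 13924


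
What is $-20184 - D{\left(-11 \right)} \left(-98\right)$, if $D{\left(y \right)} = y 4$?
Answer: $-24496$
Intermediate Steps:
$D{\left(y \right)} = 4 y$
$-20184 - D{\left(-11 \right)} \left(-98\right) = -20184 - 4 \left(-11\right) \left(-98\right) = -20184 - \left(-44\right) \left(-98\right) = -20184 - 4312 = -24496$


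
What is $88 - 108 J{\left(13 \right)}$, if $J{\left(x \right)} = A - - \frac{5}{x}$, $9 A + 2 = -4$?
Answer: $\frac{1540}{13} \approx 118.46$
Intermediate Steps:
$A = - \frac{2}{3}$ ($A = - \frac{2}{9} + \frac{1}{9} \left(-4\right) = - \frac{2}{9} - \frac{4}{9} = - \frac{2}{3} \approx -0.66667$)
$J{\left(x \right)} = - \frac{2}{3} + \frac{5}{x}$ ($J{\left(x \right)} = - \frac{2}{3} - - \frac{5}{x} = - \frac{2}{3} + \frac{5}{x}$)
$88 - 108 J{\left(13 \right)} = 88 - 108 \left(- \frac{2}{3} + \frac{5}{13}\right) = 88 - - \frac{396}{13} = 88 + \frac{396}{13} = \frac{1540}{13}$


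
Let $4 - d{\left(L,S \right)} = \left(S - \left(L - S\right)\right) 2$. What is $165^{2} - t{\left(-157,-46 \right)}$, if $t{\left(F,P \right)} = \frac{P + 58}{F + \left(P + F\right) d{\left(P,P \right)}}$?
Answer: $\frac{534835137}{19645} \approx 27225.0$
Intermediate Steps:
$d{\left(L,S \right)} = 4 - 4 S + 2 L$ ($d{\left(L,S \right)} = 4 - \left(S - \left(L - S\right)\right) 2 = 4 - \left(- L + 2 S\right) 2 = 4 - \left(- 2 L + 4 S\right) = 4 + \left(- 4 S + 2 L\right) = 4 - 4 S + 2 L$)
$t{\left(F,P \right)} = \frac{58 + P}{F + \left(4 - 2 P\right) \left(F + P\right)}$ ($t{\left(F,P \right)} = \frac{P + 58}{F + \left(P + F\right) \left(4 - 4 P + 2 P\right)} = \frac{58 + P}{F + \left(F + P\right) \left(4 - 2 P\right)} = \frac{58 + P}{F + \left(4 - 2 P\right) \left(F + P\right)}$)
$165^{2} - t{\left(-157,-46 \right)} = 165^{2} - \frac{58 - 46}{-157 + 2 \left(-157\right) \left(2 - -46\right) + 2 \left(-46\right) \left(2 - -46\right)} = 27225 - \frac{1}{-157 + 2 \left(-157\right) \left(2 + 46\right) + 2 \left(-46\right) \left(2 + 46\right)} 12 = 27225 - \frac{1}{-157 + 2 \left(-157\right) 48 + 2 \left(-46\right) 48} \cdot 12 = 27225 - \frac{1}{-157 - 15072 - 4416} \cdot 12 = 27225 - \frac{1}{-19645} \cdot 12 = 27225 - \left(- \frac{1}{19645}\right) 12 = 27225 - - \frac{12}{19645} = 27225 + \frac{12}{19645} = \frac{534835137}{19645}$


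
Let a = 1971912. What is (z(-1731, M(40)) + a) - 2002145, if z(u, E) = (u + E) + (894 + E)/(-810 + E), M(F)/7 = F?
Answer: -8396847/265 ≈ -31686.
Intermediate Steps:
M(F) = 7*F
z(u, E) = E + u + (894 + E)/(-810 + E) (z(u, E) = (E + u) + (894 + E)/(-810 + E) = E + u + (894 + E)/(-810 + E))
(z(-1731, M(40)) + a) - 2002145 = ((894 + (7*40)**2 - 810*(-1731) - 5663*40 + (7*40)*(-1731))/(-810 + 7*40) + 1971912) - 2002145 = ((894 + 280**2 + 1402110 - 809*280 + 280*(-1731))/(-810 + 280) + 1971912) - 2002145 = ((894 + 78400 + 1402110 - 226520 - 484680)/(-530) + 1971912) - 2002145 = (-1/530*770204 + 1971912) - 2002145 = (-385102/265 + 1971912) - 2002145 = 522171578/265 - 2002145 = -8396847/265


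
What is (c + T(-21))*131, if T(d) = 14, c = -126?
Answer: -14672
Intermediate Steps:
(c + T(-21))*131 = (-126 + 14)*131 = -112*131 = -14672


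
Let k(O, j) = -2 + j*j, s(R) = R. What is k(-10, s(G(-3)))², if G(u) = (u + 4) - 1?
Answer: 4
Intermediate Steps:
G(u) = 3 + u (G(u) = (4 + u) - 1 = 3 + u)
k(O, j) = -2 + j²
k(-10, s(G(-3)))² = (-2 + (3 - 3)²)² = (-2 + 0²)² = (-2 + 0)² = (-2)² = 4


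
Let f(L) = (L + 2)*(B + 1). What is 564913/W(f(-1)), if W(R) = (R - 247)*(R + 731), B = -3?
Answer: -564913/181521 ≈ -3.1121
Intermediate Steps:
f(L) = -4 - 2*L (f(L) = (L + 2)*(-3 + 1) = (2 + L)*(-2) = -4 - 2*L)
W(R) = (-247 + R)*(731 + R)
564913/W(f(-1)) = 564913/(-180557 + (-4 - 2*(-1))² + 484*(-4 - 2*(-1))) = 564913/(-180557 + (-4 + 2)² + 484*(-4 + 2)) = 564913/(-180557 + (-2)² + 484*(-2)) = 564913/(-180557 + 4 - 968) = 564913/(-181521) = 564913*(-1/181521) = -564913/181521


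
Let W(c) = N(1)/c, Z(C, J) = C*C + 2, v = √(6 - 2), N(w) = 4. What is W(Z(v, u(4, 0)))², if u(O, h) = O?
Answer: 4/9 ≈ 0.44444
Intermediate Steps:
v = 2 (v = √4 = 2)
Z(C, J) = 2 + C² (Z(C, J) = C² + 2 = 2 + C²)
W(c) = 4/c
W(Z(v, u(4, 0)))² = (4/(2 + 2²))² = (4/(2 + 4))² = (4/6)² = (4*(⅙))² = (⅔)² = 4/9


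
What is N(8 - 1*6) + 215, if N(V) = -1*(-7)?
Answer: 222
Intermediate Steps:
N(V) = 7
N(8 - 1*6) + 215 = 7 + 215 = 222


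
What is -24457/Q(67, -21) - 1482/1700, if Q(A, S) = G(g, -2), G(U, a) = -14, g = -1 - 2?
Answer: 5194519/2975 ≈ 1746.1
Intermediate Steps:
g = -3
Q(A, S) = -14
-24457/Q(67, -21) - 1482/1700 = -24457/(-14) - 1482/1700 = -24457*(-1/14) - 1482*1/1700 = 24457/14 - 741/850 = 5194519/2975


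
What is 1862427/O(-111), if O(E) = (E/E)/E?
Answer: -206729397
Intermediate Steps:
O(E) = 1/E
1862427/O(-111) = 1862427/(1/(-111)) = 1862427/(-1/111) = 1862427*(-111) = -206729397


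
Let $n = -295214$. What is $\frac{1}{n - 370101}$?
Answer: $- \frac{1}{665315} \approx -1.503 \cdot 10^{-6}$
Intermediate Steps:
$\frac{1}{n - 370101} = \frac{1}{-295214 - 370101} = \frac{1}{-665315} = - \frac{1}{665315}$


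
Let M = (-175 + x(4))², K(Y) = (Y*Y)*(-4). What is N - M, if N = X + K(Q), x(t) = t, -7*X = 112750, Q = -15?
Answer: -323737/7 ≈ -46248.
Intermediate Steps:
X = -112750/7 (X = -⅐*112750 = -112750/7 ≈ -16107.)
K(Y) = -4*Y² (K(Y) = Y²*(-4) = -4*Y²)
M = 29241 (M = (-175 + 4)² = (-171)² = 29241)
N = -119050/7 (N = -112750/7 - 4*(-15)² = -112750/7 - 4*225 = -112750/7 - 900 = -119050/7 ≈ -17007.)
N - M = -119050/7 - 1*29241 = -119050/7 - 29241 = -323737/7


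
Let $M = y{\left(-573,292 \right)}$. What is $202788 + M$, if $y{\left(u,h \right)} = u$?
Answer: $202215$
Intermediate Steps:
$M = -573$
$202788 + M = 202788 - 573 = 202215$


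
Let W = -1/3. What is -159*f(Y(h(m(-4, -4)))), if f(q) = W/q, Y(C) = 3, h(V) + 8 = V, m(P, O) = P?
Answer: 53/3 ≈ 17.667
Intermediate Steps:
h(V) = -8 + V
W = -⅓ (W = -1*⅓ = -⅓ ≈ -0.33333)
f(q) = -1/(3*q)
-159*f(Y(h(m(-4, -4)))) = -(-53)/3 = -159*(-⅑) = 53/3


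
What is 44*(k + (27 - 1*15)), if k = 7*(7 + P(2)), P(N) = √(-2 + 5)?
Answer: 2684 + 308*√3 ≈ 3217.5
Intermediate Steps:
P(N) = √3
k = 49 + 7*√3 (k = 7*(7 + √3) = 49 + 7*√3 ≈ 61.124)
44*(k + (27 - 1*15)) = 44*((49 + 7*√3) + (27 - 1*15)) = 44*((49 + 7*√3) + (27 - 15)) = 44*((49 + 7*√3) + 12) = 44*(61 + 7*√3) = 2684 + 308*√3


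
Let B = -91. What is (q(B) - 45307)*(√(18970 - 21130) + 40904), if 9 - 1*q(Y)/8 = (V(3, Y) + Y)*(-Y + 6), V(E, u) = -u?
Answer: -1850292440 - 542820*I*√15 ≈ -1.8503e+9 - 2.1023e+6*I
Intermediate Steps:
q(Y) = 72 (q(Y) = 72 - 8*(-Y + Y)*(-Y + 6) = 72 - 0*(6 - Y) = 72 - 8*0 = 72 + 0 = 72)
(q(B) - 45307)*(√(18970 - 21130) + 40904) = (72 - 45307)*(√(18970 - 21130) + 40904) = -45235*(√(-2160) + 40904) = -45235*(12*I*√15 + 40904) = -45235*(40904 + 12*I*√15) = -1850292440 - 542820*I*√15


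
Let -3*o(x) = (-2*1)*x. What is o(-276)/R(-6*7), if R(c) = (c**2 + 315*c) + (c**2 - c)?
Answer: 2/105 ≈ 0.019048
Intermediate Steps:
R(c) = 2*c**2 + 314*c
o(x) = 2*x/3 (o(x) = -(-2*1)*x/3 = -(-2)*x/3 = 2*x/3)
o(-276)/R(-6*7) = ((2/3)*(-276))/((2*(-6*7)*(157 - 6*7))) = -184*(-1/(84*(157 - 42))) = -184/(2*(-42)*115) = -184/(-9660) = -184*(-1/9660) = 2/105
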